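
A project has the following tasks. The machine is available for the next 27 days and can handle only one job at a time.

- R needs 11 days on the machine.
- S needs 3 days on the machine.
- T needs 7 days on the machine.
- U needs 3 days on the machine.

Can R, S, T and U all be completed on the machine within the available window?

Running back to back, the jobs need 11 + 3 + 7 + 3 = 24 days on the machine.
Since 24 ≤ 27, they fit within the window.

Yes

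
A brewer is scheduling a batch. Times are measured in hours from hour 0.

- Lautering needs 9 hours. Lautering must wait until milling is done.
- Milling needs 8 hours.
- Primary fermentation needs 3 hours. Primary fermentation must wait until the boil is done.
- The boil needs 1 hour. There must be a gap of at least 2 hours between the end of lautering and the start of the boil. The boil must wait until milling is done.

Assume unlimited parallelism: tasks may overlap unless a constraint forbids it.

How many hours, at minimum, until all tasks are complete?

Milling has no prerequisites, so it starts at hour 0 and finishes at hour 8.
Lautering waits on milling (finishes hour 8), so it starts at hour 8 and finishes at 8 + 9 = hour 17.
The boil needs all of lautering (finishes hour 17, plus 2-hour gap → hour 19); milling (finishes hour 8). That puts its earliest start at hour 19; it finishes at 19 + 1 = hour 20.
After the boil (finishes hour 20), primary fermentation can start at hour 20 and finishes at hour 23.
All tasks are finished once the last one completes. Finish times: Milling at 8, Lautering at 17, The boil at 20, Primary fermentation at 23. The latest is hour 23.

23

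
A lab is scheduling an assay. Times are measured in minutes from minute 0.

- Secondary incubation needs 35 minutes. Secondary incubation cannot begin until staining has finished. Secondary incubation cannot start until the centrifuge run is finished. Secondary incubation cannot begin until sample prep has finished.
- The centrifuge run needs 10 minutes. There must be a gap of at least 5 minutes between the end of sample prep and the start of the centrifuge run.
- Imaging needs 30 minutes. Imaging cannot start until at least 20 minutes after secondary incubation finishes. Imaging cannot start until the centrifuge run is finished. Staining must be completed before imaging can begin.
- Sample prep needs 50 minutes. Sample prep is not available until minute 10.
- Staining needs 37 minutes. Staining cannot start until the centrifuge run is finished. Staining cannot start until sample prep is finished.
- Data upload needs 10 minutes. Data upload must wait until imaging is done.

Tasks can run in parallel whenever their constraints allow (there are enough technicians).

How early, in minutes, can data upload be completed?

207

Sample prep waits on its own release at minute 10, so it starts at minute 10 and finishes at 10 + 50 = minute 60.
The centrifuge run cannot begin until sample prep (finishes minute 60, plus 5-minute gap → minute 65). It runs from minute 65 to 65 + 10 = minute 75.
Staining needs all of the centrifuge run (finishes minute 75); sample prep (finishes minute 60). That puts its earliest start at minute 75; it finishes at 75 + 37 = minute 112.
For secondary incubation: staining (finishes minute 112); the centrifuge run (finishes minute 75); sample prep (finishes minute 60). Taking the maximum gives a start of minute 112, and it finishes at 112 + 35 = minute 147.
Imaging needs all of secondary incubation (finishes minute 147, plus 20-minute gap → minute 167); the centrifuge run (finishes minute 75); staining (finishes minute 112). That puts its earliest start at minute 167; it finishes at 167 + 30 = minute 197.
Data upload cannot begin until imaging (finishes minute 197). It runs from minute 197 to 197 + 10 = minute 207.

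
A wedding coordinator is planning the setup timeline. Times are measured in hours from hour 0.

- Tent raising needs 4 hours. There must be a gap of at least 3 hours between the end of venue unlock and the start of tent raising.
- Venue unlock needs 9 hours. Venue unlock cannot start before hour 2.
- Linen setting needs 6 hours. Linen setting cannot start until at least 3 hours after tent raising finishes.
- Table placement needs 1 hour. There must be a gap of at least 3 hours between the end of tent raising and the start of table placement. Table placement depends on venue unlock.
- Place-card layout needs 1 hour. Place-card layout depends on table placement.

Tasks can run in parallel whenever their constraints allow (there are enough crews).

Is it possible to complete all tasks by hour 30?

Venue unlock cannot begin until its own release at hour 2. It runs from hour 2 to 2 + 9 = hour 11.
After venue unlock (finishes hour 11, plus 3-hour gap → hour 14), tent raising can start at hour 14 and finishes at hour 18.
Linen setting waits on tent raising (finishes hour 18, plus 3-hour gap → hour 21), so it starts at hour 21 and finishes at 21 + 6 = hour 27.
Table placement needs all of tent raising (finishes hour 18, plus 3-hour gap → hour 21); venue unlock (finishes hour 11). That puts its earliest start at hour 21; it finishes at 21 + 1 = hour 22.
Place-card layout cannot begin until table placement (finishes hour 22). It runs from hour 22 to 22 + 1 = hour 23.
Every task is finished by hour 27, which is no later than the deadline of 30, so the schedule is feasible.

Yes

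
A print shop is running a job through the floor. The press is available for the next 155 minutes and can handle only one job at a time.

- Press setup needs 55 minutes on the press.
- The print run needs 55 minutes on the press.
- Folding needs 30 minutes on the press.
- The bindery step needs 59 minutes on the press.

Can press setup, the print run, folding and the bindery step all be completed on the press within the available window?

Running back to back, the jobs need 55 + 55 + 30 + 59 = 199 minutes on the press.
Since 199 > 155, they cannot all fit.

No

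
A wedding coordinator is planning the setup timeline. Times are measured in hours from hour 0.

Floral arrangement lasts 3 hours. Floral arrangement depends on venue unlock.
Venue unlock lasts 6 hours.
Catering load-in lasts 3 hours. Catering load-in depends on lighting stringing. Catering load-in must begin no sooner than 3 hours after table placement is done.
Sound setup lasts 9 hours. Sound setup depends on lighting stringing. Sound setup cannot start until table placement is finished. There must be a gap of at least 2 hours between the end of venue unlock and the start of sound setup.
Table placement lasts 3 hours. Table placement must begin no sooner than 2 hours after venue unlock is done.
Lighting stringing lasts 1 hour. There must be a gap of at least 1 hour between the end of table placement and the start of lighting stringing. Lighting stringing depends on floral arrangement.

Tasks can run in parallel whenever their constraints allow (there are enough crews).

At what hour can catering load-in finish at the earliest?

Nothing blocks venue unlock, so it runs from hour 0 to hour 6.
Floral arrangement cannot begin until venue unlock (finishes hour 6). It runs from hour 6 to 6 + 3 = hour 9.
Table placement cannot begin until venue unlock (finishes hour 6, plus 2-hour gap → hour 8). It runs from hour 8 to 8 + 3 = hour 11.
Lighting stringing has to wait for table placement (finishes hour 11, plus 1-hour gap → hour 12); floral arrangement (finishes hour 9). The latest of these is hour 12, so lighting stringing runs hour 12 to 12 + 1 = hour 13.
For catering load-in: lighting stringing (finishes hour 13); table placement (finishes hour 11, plus 3-hour gap → hour 14). Taking the maximum gives a start of hour 14, and it finishes at 14 + 3 = hour 17.

17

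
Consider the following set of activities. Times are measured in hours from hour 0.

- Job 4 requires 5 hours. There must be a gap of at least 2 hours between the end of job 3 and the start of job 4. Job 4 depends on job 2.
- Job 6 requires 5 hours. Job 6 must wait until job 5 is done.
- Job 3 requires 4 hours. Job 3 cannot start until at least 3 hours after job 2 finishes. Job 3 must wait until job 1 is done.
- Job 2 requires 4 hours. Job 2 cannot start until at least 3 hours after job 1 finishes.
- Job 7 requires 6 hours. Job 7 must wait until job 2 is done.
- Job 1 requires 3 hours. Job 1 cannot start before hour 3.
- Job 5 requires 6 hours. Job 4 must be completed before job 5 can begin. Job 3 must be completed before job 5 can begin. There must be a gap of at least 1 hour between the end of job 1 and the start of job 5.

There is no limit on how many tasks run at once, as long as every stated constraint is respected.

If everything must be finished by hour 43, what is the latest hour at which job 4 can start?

Nothing follows job 6; the deadline of hour 43 is its only limit. It must start by 43 − 5 = hour 38.
Job 5 must finish before job 6 (must start by hour 38). With a 6-hour duration, job 5 must start by 38 − 6 = hour 32.
Job 4 must finish before job 5 (must start by hour 32). With a 5-hour duration, job 4 must start by 32 − 5 = hour 27.

27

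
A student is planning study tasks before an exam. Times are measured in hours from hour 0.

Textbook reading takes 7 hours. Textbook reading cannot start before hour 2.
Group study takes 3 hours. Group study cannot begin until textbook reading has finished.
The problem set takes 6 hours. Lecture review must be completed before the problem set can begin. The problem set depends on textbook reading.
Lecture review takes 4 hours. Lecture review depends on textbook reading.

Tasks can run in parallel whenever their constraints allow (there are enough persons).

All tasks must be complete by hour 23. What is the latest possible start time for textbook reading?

6

Nothing follows the problem set; the deadline of hour 23 is its only limit. It must start by 23 − 6 = hour 17.
Lecture review has to be done before the problem set (must start by hour 17). That means finishing by hour 17, i.e. starting by 17 − 4 = hour 13.
Group study must finish by hour 23; it takes 3 hours, so it must start by 23 − 3 = hour 20.
Textbook reading feeds lecture review (must start by hour 13); the problem set (must start by hour 17); group study (must start by hour 20). Taking the minimum, textbook reading must finish by hour 13 and start by 13 − 7 = hour 6.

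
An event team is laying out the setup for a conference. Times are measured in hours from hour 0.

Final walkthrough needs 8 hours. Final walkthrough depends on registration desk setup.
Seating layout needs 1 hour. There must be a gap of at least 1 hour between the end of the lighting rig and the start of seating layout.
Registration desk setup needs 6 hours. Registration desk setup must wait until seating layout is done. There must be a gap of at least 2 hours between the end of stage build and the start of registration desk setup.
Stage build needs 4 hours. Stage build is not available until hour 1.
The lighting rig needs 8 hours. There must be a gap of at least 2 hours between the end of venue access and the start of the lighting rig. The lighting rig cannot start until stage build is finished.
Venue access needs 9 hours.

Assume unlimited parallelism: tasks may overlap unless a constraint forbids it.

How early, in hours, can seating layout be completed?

After its own release at hour 1, stage build can start at hour 1 and finishes at hour 5.
Venue access has no prerequisites, so it starts at hour 0 and finishes at hour 9.
The lighting rig has to wait for venue access (finishes hour 9, plus 2-hour gap → hour 11); stage build (finishes hour 5). The latest of these is hour 11, so the lighting rig runs hour 11 to 11 + 8 = hour 19.
Seating layout waits on the lighting rig (finishes hour 19, plus 1-hour gap → hour 20), so it starts at hour 20 and finishes at 20 + 1 = hour 21.

21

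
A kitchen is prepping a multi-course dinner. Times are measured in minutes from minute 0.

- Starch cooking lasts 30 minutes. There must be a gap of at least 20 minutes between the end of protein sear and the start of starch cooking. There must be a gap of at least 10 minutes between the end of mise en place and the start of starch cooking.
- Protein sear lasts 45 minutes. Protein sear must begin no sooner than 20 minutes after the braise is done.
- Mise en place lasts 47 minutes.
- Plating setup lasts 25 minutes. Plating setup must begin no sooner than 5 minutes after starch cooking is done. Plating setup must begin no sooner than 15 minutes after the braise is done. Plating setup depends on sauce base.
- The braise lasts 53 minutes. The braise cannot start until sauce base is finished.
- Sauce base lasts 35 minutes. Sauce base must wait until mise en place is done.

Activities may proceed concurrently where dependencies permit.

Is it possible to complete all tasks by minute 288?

Yes

Nothing blocks mise en place, so it runs from minute 0 to minute 47.
After mise en place (finishes minute 47), sauce base can start at minute 47 and finishes at minute 82.
The braise cannot begin until sauce base (finishes minute 82). It runs from minute 82 to 82 + 53 = minute 135.
Protein sear waits on the braise (finishes minute 135, plus 20-minute gap → minute 155), so it starts at minute 155 and finishes at 155 + 45 = minute 200.
Starch cooking cannot start until protein sear (finishes minute 200, plus 20-minute gap → minute 220); mise en place (finishes minute 47, plus 10-minute gap → minute 57). The controlling bound is minute 220, so starch cooking finishes at 220 + 30 = minute 250.
Plating setup needs all of starch cooking (finishes minute 250, plus 5-minute gap → minute 255); the braise (finishes minute 135, plus 15-minute gap → minute 150); sauce base (finishes minute 82). That puts its earliest start at minute 255; it finishes at 255 + 25 = minute 280.
Every task is finished by minute 280, which is no later than the deadline of 288, so the schedule is feasible.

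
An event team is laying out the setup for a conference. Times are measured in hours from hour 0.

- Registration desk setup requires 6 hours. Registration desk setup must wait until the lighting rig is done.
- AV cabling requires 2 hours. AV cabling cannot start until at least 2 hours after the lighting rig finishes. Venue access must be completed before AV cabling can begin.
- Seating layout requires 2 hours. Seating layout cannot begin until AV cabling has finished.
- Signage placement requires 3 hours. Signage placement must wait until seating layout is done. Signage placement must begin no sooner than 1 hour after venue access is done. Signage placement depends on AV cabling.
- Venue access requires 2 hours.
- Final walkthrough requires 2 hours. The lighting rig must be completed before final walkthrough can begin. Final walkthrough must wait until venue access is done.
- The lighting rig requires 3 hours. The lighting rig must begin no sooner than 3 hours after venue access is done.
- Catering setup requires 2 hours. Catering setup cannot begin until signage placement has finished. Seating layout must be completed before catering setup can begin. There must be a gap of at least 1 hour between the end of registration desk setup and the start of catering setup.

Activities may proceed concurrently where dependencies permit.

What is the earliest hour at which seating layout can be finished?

Venue access has no prerequisites, so it starts at hour 0 and finishes at hour 2.
The lighting rig cannot begin until venue access (finishes hour 2, plus 3-hour gap → hour 5). It runs from hour 5 to 5 + 3 = hour 8.
For AV cabling: the lighting rig (finishes hour 8, plus 2-hour gap → hour 10); venue access (finishes hour 2). Taking the maximum gives a start of hour 10, and it finishes at 10 + 2 = hour 12.
After AV cabling (finishes hour 12), seating layout can start at hour 12 and finishes at hour 14.

14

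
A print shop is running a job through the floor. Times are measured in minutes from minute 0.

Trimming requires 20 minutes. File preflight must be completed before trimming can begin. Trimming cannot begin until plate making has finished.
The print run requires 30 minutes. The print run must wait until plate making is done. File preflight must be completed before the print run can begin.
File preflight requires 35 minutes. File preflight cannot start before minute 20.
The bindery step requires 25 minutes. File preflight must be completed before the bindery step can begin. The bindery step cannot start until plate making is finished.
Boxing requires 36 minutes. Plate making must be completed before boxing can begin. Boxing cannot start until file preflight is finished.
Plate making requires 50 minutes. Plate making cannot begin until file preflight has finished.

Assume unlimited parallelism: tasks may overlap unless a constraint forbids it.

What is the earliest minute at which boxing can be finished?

After its own release at minute 20, file preflight can start at minute 20 and finishes at minute 55.
After file preflight (finishes minute 55), plate making can start at minute 55 and finishes at minute 105.
Boxing cannot start until plate making (finishes minute 105); file preflight (finishes minute 55). The controlling bound is minute 105, so boxing finishes at 105 + 36 = minute 141.

141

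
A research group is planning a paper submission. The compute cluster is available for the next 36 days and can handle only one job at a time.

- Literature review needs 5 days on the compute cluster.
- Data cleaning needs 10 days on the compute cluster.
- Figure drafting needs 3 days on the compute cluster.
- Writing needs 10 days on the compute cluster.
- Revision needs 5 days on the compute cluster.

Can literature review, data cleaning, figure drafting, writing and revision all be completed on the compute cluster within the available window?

Running back to back, the jobs need 5 + 10 + 3 + 10 + 5 = 33 days on the compute cluster.
Since 33 ≤ 36, they fit within the window.

Yes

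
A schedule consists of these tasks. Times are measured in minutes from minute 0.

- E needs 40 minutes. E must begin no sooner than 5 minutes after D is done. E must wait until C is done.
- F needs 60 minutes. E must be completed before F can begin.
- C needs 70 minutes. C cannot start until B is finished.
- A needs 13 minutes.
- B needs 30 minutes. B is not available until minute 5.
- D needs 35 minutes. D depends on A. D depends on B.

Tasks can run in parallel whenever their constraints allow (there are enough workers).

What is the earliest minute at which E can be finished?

145

After its own release at minute 5, B can start at minute 5 and finishes at minute 35.
After B (finishes minute 35), C can start at minute 35 and finishes at minute 105.
Nothing blocks A, so it runs from minute 0 to minute 13.
D has to wait for A (finishes minute 13); B (finishes minute 35). The latest of these is minute 35, so D runs minute 35 to 35 + 35 = minute 70.
E has to wait for D (finishes minute 70, plus 5-minute gap → minute 75); C (finishes minute 105). The latest of these is minute 105, so E runs minute 105 to 105 + 40 = minute 145.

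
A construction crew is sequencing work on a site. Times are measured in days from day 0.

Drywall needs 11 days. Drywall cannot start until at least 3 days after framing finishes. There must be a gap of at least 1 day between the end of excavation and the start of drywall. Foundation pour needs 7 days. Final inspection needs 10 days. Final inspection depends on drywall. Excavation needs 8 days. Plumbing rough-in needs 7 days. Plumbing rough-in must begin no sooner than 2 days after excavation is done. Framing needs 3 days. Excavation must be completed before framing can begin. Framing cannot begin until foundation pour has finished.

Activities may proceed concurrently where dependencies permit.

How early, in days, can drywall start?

Nothing blocks foundation pour, so it runs from day 0 to day 7.
Excavation can start immediately at day 0; it finishes at day 8.
Framing has to wait for excavation (finishes day 8); foundation pour (finishes day 7). The latest of these is day 8, so framing runs day 8 to 8 + 3 = day 11.
Drywall waits on framing (finishes day 11, plus 3-day gap → day 14); excavation (finishes day 8, plus 1-day gap → day 9). The latest of these is day 14, which is the earliest drywall can start.

14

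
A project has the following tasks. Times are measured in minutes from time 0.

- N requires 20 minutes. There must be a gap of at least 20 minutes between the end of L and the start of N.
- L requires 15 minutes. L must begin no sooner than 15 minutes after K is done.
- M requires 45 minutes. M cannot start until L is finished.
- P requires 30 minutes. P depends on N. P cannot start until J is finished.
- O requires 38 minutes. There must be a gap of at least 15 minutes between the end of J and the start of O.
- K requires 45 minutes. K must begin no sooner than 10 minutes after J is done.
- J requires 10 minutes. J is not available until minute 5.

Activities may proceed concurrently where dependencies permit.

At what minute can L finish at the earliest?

100

After its own release at minute 5, J can start at minute 5 and finishes at minute 15.
After J (finishes minute 15, plus 10-minute gap → minute 25), K can start at minute 25 and finishes at minute 70.
L waits on K (finishes minute 70, plus 15-minute gap → minute 85), so it starts at minute 85 and finishes at 85 + 15 = minute 100.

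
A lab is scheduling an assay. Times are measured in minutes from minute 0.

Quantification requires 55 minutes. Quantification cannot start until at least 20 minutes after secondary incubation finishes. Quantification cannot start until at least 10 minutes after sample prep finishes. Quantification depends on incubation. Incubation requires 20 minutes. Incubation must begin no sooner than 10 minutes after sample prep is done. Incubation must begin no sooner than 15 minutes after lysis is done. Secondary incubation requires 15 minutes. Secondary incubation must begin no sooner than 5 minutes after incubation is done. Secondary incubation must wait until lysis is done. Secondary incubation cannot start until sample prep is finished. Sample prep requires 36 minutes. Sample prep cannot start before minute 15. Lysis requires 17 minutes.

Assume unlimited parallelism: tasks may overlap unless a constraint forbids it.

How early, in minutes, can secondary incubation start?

Lysis can start immediately at minute 0; it finishes at minute 17.
Sample prep cannot begin until its own release at minute 15. It runs from minute 15 to 15 + 36 = minute 51.
For incubation: sample prep (finishes minute 51, plus 10-minute gap → minute 61); lysis (finishes minute 17, plus 15-minute gap → minute 32). Taking the maximum gives a start of minute 61, and it finishes at 61 + 20 = minute 81.
Secondary incubation waits on incubation (finishes minute 81, plus 5-minute gap → minute 86); lysis (finishes minute 17); sample prep (finishes minute 51). The latest of these is minute 86, which is the earliest secondary incubation can start.

86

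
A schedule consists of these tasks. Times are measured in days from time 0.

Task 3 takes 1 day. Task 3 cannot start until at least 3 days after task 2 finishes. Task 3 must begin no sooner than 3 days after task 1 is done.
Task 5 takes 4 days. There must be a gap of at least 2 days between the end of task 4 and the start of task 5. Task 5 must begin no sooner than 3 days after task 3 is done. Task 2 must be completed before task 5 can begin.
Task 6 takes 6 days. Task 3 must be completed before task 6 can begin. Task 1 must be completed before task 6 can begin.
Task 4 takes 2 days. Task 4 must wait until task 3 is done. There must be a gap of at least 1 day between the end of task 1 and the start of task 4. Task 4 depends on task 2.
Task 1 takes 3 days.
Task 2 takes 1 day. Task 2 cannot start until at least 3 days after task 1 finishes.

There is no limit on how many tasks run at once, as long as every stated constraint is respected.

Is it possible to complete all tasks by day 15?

No

Nothing blocks task 1, so it runs from day 0 to day 3.
After task 1 (finishes day 3, plus 3-day gap → day 6), task 2 can start at day 6 and finishes at day 7.
Task 3 has to wait for task 2 (finishes day 7, plus 3-day gap → day 10); task 1 (finishes day 3, plus 3-day gap → day 6). The latest of these is day 10, so task 3 runs day 10 to 10 + 1 = day 11.
Task 6 cannot start until task 3 (finishes day 11); task 1 (finishes day 3). The controlling bound is day 11, so task 6 finishes at 11 + 6 = day 17.
Task 4 has to wait for task 3 (finishes day 11); task 1 (finishes day 3, plus 1-day gap → day 4); task 2 (finishes day 7). The latest of these is day 11, so task 4 runs day 11 to 11 + 2 = day 13.
Task 5 has to wait for task 4 (finishes day 13, plus 2-day gap → day 15); task 3 (finishes day 11, plus 3-day gap → day 14); task 2 (finishes day 7). The latest of these is day 15, so task 5 runs day 15 to 15 + 4 = day 19.
The earliest everything can be done is day 19, which is after the deadline of 15, so it is not possible.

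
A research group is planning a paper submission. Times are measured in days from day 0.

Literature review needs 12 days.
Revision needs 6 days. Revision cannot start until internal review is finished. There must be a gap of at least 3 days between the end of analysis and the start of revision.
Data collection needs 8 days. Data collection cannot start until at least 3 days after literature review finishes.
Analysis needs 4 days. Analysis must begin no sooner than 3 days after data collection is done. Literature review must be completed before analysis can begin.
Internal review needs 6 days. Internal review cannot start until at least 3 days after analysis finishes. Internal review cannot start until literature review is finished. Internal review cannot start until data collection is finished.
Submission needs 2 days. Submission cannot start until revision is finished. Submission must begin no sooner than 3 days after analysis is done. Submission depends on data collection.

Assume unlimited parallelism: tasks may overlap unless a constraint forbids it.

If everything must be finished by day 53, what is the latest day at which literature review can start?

To finish by day 53, submission (duration 2) must start no later than day 51.
Revision must finish before submission (must start by day 51). With a 6-day duration, revision must start by 51 − 6 = day 45.
Internal review has to be done before revision (must start by day 45). That means finishing by day 45, i.e. starting by 45 − 6 = day 39.
Analysis has several dependents: internal review (must start by day 39, minus 3-day gap → day 36); revision (must start by day 45, minus 3-day gap → day 42); submission (must start by day 51, minus 3-day gap → day 48). The earliest of those limits is day 36, so analysis must start by 36 − 4 = day 32.
Data collection feeds analysis (must start by day 32, minus 3-day gap → day 29); internal review (must start by day 39); submission (must start by day 51). Taking the minimum, data collection must finish by day 29 and start by 29 − 8 = day 21.
Literature review feeds data collection (must start by day 21, minus 3-day gap → day 18); analysis (must start by day 32); internal review (must start by day 39). Taking the minimum, literature review must finish by day 18 and start by 18 − 12 = day 6.

6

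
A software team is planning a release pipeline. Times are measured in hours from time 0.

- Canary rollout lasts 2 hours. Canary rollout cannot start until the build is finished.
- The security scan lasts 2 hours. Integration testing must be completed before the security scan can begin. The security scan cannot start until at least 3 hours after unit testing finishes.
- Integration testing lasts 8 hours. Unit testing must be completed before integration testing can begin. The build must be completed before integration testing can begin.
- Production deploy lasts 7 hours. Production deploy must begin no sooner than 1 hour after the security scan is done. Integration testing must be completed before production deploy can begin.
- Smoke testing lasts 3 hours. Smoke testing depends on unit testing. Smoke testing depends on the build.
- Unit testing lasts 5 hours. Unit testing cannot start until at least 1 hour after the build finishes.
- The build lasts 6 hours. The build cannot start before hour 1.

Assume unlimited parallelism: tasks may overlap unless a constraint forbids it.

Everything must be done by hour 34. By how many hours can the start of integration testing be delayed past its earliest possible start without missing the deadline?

3

The build waits on its own release at hour 1, so it starts at hour 1 and finishes at 1 + 6 = hour 7.
After the build (finishes hour 7, plus 1-hour gap → hour 8), unit testing can start at hour 8 and finishes at hour 13.
Integration testing has to wait for unit testing (finishes hour 13); the build (finishes hour 7). The latest of these is hour 13, so integration testing runs hour 13 to 13 + 8 = hour 21.

Working backward from the deadline:
Production deploy must finish by hour 34; it takes 7 hours, so it must start by 34 − 7 = hour 27.
The security scan must finish before production deploy (must start by hour 27, minus 1-hour gap → hour 26). With a 2-hour duration, the security scan must start by 26 − 2 = hour 24.
Integration testing must finish in time for the security scan (must start by hour 24); production deploy (must start by hour 27). The tightest is hour 24, so integration testing must start by 24 − 8 = hour 16.
So integration testing can start as early as hour 13 and as late as hour 16, giving 16 − 13 = 3 hours of slack.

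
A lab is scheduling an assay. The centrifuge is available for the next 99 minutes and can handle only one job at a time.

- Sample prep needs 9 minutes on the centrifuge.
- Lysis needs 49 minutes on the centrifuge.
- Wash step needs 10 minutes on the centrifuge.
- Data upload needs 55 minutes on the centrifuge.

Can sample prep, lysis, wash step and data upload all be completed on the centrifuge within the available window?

Running back to back, the jobs need 9 + 49 + 10 + 55 = 123 minutes on the centrifuge.
Since 123 > 99, they cannot all fit.

No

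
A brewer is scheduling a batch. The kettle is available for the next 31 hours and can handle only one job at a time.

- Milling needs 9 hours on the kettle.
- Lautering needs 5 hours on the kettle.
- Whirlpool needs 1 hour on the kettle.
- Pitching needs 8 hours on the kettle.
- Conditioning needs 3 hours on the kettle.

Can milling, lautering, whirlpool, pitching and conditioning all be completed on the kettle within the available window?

Running back to back, the jobs need 9 + 5 + 1 + 8 + 3 = 26 hours on the kettle.
Since 26 ≤ 31, they fit within the window.

Yes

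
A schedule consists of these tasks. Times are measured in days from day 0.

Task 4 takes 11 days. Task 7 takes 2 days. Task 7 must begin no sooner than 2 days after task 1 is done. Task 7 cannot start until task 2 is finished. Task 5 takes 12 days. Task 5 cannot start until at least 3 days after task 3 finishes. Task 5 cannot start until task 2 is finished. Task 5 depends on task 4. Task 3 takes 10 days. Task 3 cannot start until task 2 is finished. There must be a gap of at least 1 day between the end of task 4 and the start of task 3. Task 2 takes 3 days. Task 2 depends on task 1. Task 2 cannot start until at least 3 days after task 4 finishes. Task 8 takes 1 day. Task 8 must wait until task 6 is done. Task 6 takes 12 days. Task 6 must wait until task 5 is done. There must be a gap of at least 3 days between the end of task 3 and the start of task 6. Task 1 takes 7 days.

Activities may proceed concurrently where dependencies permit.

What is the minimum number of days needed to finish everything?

Nothing blocks task 4, so it runs from day 0 to day 11.
Nothing blocks task 1, so it runs from day 0 to day 7.
Task 2 needs all of task 1 (finishes day 7); task 4 (finishes day 11, plus 3-day gap → day 14). That puts its earliest start at day 14; it finishes at 14 + 3 = day 17.
For task 7: task 1 (finishes day 7, plus 2-day gap → day 9); task 2 (finishes day 17). Taking the maximum gives a start of day 17, and it finishes at 17 + 2 = day 19.
Task 3 cannot start until task 2 (finishes day 17); task 4 (finishes day 11, plus 1-day gap → day 12). The controlling bound is day 17, so task 3 finishes at 17 + 10 = day 27.
Task 5 has to wait for task 3 (finishes day 27, plus 3-day gap → day 30); task 2 (finishes day 17); task 4 (finishes day 11). The latest of these is day 30, so task 5 runs day 30 to 30 + 12 = day 42.
Task 6 cannot start until task 5 (finishes day 42); task 3 (finishes day 27, plus 3-day gap → day 30). The controlling bound is day 42, so task 6 finishes at 42 + 12 = day 54.
After task 6 (finishes day 54), task 8 can start at day 54 and finishes at day 55.
All tasks are finished once the last one completes. Finish times: Task 1 at 7, Task 2 at 17, Task 3 at 27, Task 4 at 11, Task 5 at 42, Task 6 at 54, Task 7 at 19, Task 8 at 55. The latest is day 55.

55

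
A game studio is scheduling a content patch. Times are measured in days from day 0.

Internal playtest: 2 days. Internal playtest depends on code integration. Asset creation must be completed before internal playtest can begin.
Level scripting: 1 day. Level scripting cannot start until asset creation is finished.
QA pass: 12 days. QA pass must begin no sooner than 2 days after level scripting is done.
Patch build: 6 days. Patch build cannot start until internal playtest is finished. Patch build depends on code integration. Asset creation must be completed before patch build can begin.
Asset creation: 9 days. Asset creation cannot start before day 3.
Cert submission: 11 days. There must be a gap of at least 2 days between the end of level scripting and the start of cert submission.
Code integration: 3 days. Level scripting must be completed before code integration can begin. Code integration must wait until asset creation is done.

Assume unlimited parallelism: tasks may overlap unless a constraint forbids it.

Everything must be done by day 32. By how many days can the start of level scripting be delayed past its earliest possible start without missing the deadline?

After its own release at day 3, asset creation can start at day 3 and finishes at day 12.
After asset creation (finishes day 12), level scripting can start at day 12 and finishes at day 13.

Working backward from the deadline:
To finish by day 32, patch build (duration 6) must start no later than day 26.
Internal playtest feeds into patch build (must start by day 26); so internal playtest must finish by day 26 and therefore start by day 24.
Code integration must finish in time for internal playtest (must start by day 24); patch build (must start by day 26). The tightest is day 24, so code integration must start by 24 − 3 = day 21.
Nothing follows QA pass; the deadline of day 32 is its only limit. It must start by 32 − 12 = day 20.
Nothing follows cert submission; the deadline of day 32 is its only limit. It must start by 32 − 11 = day 21.
For level scripting: code integration (must start by day 21); QA pass (must start by day 20, minus 2-day gap → day 18); cert submission (must start by day 21, minus 2-day gap → day 19). The most restrictive is day 18; with a 1-day duration, level scripting must start by day 17.
So level scripting can start as early as day 12 and as late as day 17, giving 17 − 12 = 5 days of slack.

5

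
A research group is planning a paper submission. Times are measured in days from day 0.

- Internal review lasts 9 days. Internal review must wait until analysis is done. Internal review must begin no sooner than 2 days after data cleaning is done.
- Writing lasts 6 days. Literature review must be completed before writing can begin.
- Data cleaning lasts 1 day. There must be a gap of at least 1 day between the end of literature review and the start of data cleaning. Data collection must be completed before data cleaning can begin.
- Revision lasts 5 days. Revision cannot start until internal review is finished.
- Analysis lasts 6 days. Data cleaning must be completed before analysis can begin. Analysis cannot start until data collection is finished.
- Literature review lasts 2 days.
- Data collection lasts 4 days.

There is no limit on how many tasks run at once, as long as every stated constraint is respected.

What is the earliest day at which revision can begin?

20

Nothing blocks data collection, so it runs from day 0 to day 4.
Nothing blocks literature review, so it runs from day 0 to day 2.
Data cleaning needs all of literature review (finishes day 2, plus 1-day gap → day 3); data collection (finishes day 4). That puts its earliest start at day 4; it finishes at 4 + 1 = day 5.
Analysis cannot start until data cleaning (finishes day 5); data collection (finishes day 4). The controlling bound is day 5, so analysis finishes at 5 + 6 = day 11.
Internal review cannot start until analysis (finishes day 11); data cleaning (finishes day 5, plus 2-day gap → day 7). The controlling bound is day 11, so internal review finishes at 11 + 9 = day 20.
Revision waits on internal review (finishes day 20), so the earliest it can start is day 20.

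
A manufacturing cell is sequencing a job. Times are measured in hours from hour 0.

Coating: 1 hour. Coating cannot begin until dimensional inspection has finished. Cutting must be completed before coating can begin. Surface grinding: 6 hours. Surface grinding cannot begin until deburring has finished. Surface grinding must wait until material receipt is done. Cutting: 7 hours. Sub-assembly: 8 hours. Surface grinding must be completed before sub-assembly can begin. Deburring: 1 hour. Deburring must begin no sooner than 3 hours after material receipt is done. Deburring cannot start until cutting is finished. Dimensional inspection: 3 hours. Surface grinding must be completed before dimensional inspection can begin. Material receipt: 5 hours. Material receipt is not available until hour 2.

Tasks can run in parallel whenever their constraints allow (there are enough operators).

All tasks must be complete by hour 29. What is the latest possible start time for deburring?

To finish by hour 29, coating (duration 1) must start no later than hour 28.
Dimensional inspection must finish before coating (must start by hour 28). With a 3-hour duration, dimensional inspection must start by 28 − 3 = hour 25.
Sub-assembly must finish by hour 29; it takes 8 hours, so it must start by 29 − 8 = hour 21.
Surface grinding must finish in time for dimensional inspection (must start by hour 25); sub-assembly (must start by hour 21). The tightest is hour 21, so surface grinding must start by 21 − 6 = hour 15.
Deburring feeds into surface grinding (must start by hour 15); so deburring must finish by hour 15 and therefore start by hour 14.

14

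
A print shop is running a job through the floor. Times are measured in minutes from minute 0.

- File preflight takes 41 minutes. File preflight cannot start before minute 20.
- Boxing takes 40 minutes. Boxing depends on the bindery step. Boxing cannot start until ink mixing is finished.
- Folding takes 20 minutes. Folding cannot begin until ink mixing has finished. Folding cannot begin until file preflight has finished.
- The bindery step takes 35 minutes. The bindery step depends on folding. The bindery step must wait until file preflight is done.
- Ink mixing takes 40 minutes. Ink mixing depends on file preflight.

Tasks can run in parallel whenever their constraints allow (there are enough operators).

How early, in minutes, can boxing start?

After its own release at minute 20, file preflight can start at minute 20 and finishes at minute 61.
After file preflight (finishes minute 61), ink mixing can start at minute 61 and finishes at minute 101.
Folding cannot start until ink mixing (finishes minute 101); file preflight (finishes minute 61). The controlling bound is minute 101, so folding finishes at 101 + 20 = minute 121.
The bindery step has to wait for folding (finishes minute 121); file preflight (finishes minute 61). The latest of these is minute 121, so the bindery step runs minute 121 to 121 + 35 = minute 156.
Boxing waits on the bindery step (finishes minute 156); ink mixing (finishes minute 101). The latest of these is minute 156, which is the earliest boxing can start.

156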